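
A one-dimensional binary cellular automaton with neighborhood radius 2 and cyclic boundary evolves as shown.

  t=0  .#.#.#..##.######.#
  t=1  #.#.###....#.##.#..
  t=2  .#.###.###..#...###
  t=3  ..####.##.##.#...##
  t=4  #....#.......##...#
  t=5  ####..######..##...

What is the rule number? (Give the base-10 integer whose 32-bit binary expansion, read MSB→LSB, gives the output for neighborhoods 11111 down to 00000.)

  [31] ##### => #  t=0,i=13
  [30] ####. => .  t=0,i=15
  [29] ###.# => #  t=0,i=16
  [28] ###.. => .  t=1,i=6
  [27] ##.## => .  t=0,i=10
  [26] ##.#. => .  t=0,i=17
  [25] ##..# => #  t=2,i=10
  [24] ##... => #  t=1,i=7
  [23] #.### => #  t=0,i=11
  [22] #.##. => .  t=1,i=13
  [21] #.#.# => .  t=0,i=1
  [20] #.#.. => #  t=0,i=5
  [19] #..## => .  t=0,i=7
  [18] #..#. => #  t=1,i=18
  [17] #...# => .  t=2,i=14
  [16] #.... => #  t=1,i=8
  [15] .#### => .  t=0,i=12
  [14] .###. => #  t=1,i=5
  [13] .##.# => .  t=0,i=9
  [12] .##.. => #  t=3,i=18
  [11] .#.## => #  t=1,i=3
  [10] .#.#. => #  t=0,i=0
  [9] .#..# => #  t=0,i=6
  [8] .#... => #  t=2,i=13
  [7] ..### => .  t=2,i=16
  [6] ..##. => .  t=0,i=8
  [5] ..#.# => .  t=1,i=0
  [4] ..#.. => .  t=2,i=12
  [3] ...## => .  t=2,i=15
  [2] ...#. => .  t=1,i=10
  [1] ....# => #  t=1,i=9
  [0] ..... => #  t=4,i=8
  bits 10100011100101010101111100000011 = 2744475395

2744475395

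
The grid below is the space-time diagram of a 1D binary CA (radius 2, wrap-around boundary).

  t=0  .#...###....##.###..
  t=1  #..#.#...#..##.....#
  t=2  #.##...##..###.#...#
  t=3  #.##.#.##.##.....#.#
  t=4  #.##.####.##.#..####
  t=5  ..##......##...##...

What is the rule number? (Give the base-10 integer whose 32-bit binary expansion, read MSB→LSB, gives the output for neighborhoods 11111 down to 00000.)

  #####|.  b31=0 t=4,i=18
  ####.|.  b30=0 t=4,i=7
  ###.#|.  b29=0 t=2,i=13
  ###..|.  b28=0 t=0,i=7
  ##.##|.  b27=0 t=0,i=14
  ##.#.|.  b26=0 t=2,i=14
  ##..#|.  b25=0 t=1,i=1
  ##...|.  b24=0 t=0,i=8
  #.###|.  b23=0 t=0,i=15
  #.##.|#  b22=1 t=2,i=2
  #.#.#|#  b21=1 t=3,i=5
  #.#..|.  b20=0 t=1,i=5
  #..##|#  b19=1 t=1,i=11
  #..#.|#  b18=1 t=1,i=2
  #...#|#  b17=1 t=0,i=3
  #....|#  b16=1 t=0,i=9
  .####|.  b15=0 t=4,i=6
  .###.|.  b14=0 t=0,i=6
  .##.#|#  b13=1 t=0,i=13
  .##..|#  b12=1 t=1,i=0
  .#.##|#  b11=1 t=3,i=6
  .#.#.|.  b10=0 t=1,i=4
  .#..#|.  b9=0 t=1,i=10
  .#...|.  b8=0 t=0,i=2
  ..###|#  b7=1 t=0,i=5
  ..##.|#  b6=1 t=0,i=12
  ..#.#|#  b5=1 t=1,i=3
  ..#..|.  b4=0 t=0,i=1
  ...##|.  b3=0 t=0,i=4
  ...#.|#  b2=1 t=0,i=0
  ....#|.  b1=0 t=0,i=10
  .....|.  b0=0 t=1,i=16
  bits 00000000011011110011100011100100 = 7289060

7289060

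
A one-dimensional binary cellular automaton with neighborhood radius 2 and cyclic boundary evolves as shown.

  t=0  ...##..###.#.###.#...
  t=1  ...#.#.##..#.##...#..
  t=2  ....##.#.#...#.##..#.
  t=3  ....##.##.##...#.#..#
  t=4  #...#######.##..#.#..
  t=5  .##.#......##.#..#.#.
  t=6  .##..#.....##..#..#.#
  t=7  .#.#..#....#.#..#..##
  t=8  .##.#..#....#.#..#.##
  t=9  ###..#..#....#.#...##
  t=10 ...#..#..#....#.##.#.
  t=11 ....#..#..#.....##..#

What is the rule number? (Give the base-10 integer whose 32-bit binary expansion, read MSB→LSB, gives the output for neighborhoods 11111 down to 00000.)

199387072

  [31] ##### => .  t=4,i=6
  [30] ####. => .  t=4,i=9
  [29] ###.# => .  t=0,i=9
  [28] ###.. => .  t=9,i=2
  [27] ##.## => #  t=3,i=6
  [26] ##.#. => .  t=0,i=10
  [25] ##..# => #  t=0,i=5
  [24] ##... => #  t=1,i=15
  [23] #.### => #  t=0,i=13
  [22] #.##. => #  t=1,i=7
  [21] #.#.# => #  t=0,i=11
  [20] #.#.. => .  t=0,i=17
  [19] #..## => .  t=0,i=6
  [18] #..#. => .  t=1,i=10
  [17] #...# => #  t=1,i=16
  [16] #.... => .  t=0,i=19
  [15] .#### => .  t=4,i=5
  [14] .###. => #  t=0,i=8
  [13] .##.# => #  t=2,i=5
  [12] .##.. => .  t=0,i=4
  [11] .#.## => .  t=0,i=12
  [10] .#.#. => #  t=1,i=4
  [9] .#..# => #  t=3,i=18
  [8] .#... => #  t=0,i=18
  [7] ..### => #  t=0,i=7
  [6] ..##. => #  t=0,i=3
  [5] ..#.# => .  t=1,i=3
  [4] ..#.. => .  t=1,i=18
  [3] ...## => .  t=0,i=2
  [2] ...#. => .  t=1,i=2
  [1] ....# => .  t=0,i=1
  [0] ..... => .  t=0,i=0
  bits 00001011111000100110011111000000 = 199387072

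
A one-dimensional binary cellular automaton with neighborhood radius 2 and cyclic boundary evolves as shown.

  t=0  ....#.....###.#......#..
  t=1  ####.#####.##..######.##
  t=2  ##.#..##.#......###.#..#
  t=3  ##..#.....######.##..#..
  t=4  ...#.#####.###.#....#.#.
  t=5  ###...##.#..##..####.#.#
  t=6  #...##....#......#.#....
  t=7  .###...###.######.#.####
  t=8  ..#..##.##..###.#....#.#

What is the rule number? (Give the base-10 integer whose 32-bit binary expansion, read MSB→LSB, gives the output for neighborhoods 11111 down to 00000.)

  nb #####: next=#  (t=1,i=0, bit31=1)
  nb ####.: next=.  (t=1,i=2, bit30=0)
  nb ###.#: next=#  (t=0,i=12, bit29=1)
  nb ###..: next=.  (t=5,i=2, bit28=0)
  nb ##.##: next=.  (t=1,i=4, bit27=0)
  nb ##.#.: next=.  (t=0,i=13, bit26=0)
  nb ##..#: next=.  (t=1,i=13, bit25=0)
  nb ##...: next=.  (t=5,i=3, bit24=0)
  nb #.###: next=.  (t=1,i=5, bit23=0)
  nb #.##.: next=.  (t=1,i=11, bit22=0)
  nb #.#.#: next=.  (t=5,i=21, bit21=0)
  nb #.#..: next=.  (t=0,i=14, bit20=0)
  nb #..##: next=.  (t=1,i=14, bit19=0)
  nb #..#.: next=#  (t=3,i=3, bit18=1)
  nb #...#: next=#  (t=5,i=4, bit17=1)
  nb #....: next=#  (t=0,i=6, bit16=1)
  nb .####: next=#  (t=1,i=6, bit15=1)
  nb .###.: next=#  (t=0,i=11, bit14=1)
  nb .##.#: next=.  (t=2,i=7, bit13=0)
  nb .##..: next=.  (t=1,i=12, bit12=0)
  nb .#.##: next=.  (t=4,i=4, bit11=0)
  nb .#.#.: next=#  (t=4,i=21, bit10=1)
  nb .#..#: next=#  (t=2,i=4, bit9=1)
  nb .#...: next=#  (t=0,i=5, bit8=1)
  nb ..###: next=.  (t=0,i=10, bit7=0)
  nb ..##.: next=.  (t=2,i=6, bit6=0)
  nb ..#.#: next=.  (t=4,i=3, bit5=0)
  nb ..#..: next=.  (t=0,i=4, bit4=0)
  nb ...##: next=#  (t=0,i=9, bit3=1)
  nb ...#.: next=#  (t=0,i=3, bit2=1)
  nb ....#: next=#  (t=0,i=2, bit1=1)
  nb .....: next=#  (t=0,i=0, bit0=1)
  bits 10100000000001111100011100001111 = 2684864271

2684864271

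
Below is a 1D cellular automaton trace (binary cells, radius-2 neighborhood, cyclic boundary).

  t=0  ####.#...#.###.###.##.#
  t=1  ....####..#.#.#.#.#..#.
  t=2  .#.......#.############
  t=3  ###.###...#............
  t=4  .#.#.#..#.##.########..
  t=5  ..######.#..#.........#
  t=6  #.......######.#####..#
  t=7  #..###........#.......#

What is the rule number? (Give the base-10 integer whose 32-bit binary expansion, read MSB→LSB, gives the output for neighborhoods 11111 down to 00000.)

  [31] ##### => .  t=0,i=1
  [30] ####. => .  t=0,i=2
  [29] ###.# => .  t=0,i=3
  [28] ###.. => .  t=1,i=7
  [27] ##.## => #  t=0,i=14
  [26] ##.#. => #  t=0,i=4
  [25] ##..# => .  t=1,i=8
  [24] ##... => .  t=3,i=7
  [23] #.### => .  t=0,i=11
  [22] #.##. => .  t=0,i=19
  [21] #.#.# => #  t=1,i=12
  [20] #.#.. => #  t=0,i=5
  [19] #..## => .  t=5,i=1
  [18] #..#. => #  t=1,i=9
  [17] #...# => #  t=0,i=7
  [16] #.... => .  t=1,i=0
  [15] .#### => .  t=0,i=0
  [14] .###. => #  t=0,i=12
  [13] .##.# => .  t=0,i=20
  [12] .##.. => #  t=6,i=0
  [11] .#.## => #  t=0,i=10
  [10] .#.#. => #  t=1,i=11
  [9] .#..# => #  t=1,i=19
  [8] .#... => #  t=0,i=6
  [7] ..### => .  t=1,i=4
  [6] ..##. => #  t=6,i=22
  [5] ..#.# => .  t=0,i=9
  [4] ..#.. => #  t=1,i=21
  [3] ...## => .  t=1,i=3
  [2] ...#. => .  t=0,i=8
  [1] ....# => .  t=1,i=2
  [0] ..... => #  t=1,i=1
  bits 00001100001101100101111101010001 = 204889937

204889937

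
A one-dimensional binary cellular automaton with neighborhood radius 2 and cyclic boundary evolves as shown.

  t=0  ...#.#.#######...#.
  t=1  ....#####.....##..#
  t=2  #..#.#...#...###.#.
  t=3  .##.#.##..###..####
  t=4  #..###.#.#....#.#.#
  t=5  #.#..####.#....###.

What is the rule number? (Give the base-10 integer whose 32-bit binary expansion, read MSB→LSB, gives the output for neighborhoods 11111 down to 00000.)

  #####|.  b31=0 t=0,i=9
  ####.|.  b30=0 t=0,i=12
  ###.#|#  b29=1 t=2,i=15
  ###..|.  b28=0 t=0,i=13
  ##.##|#  b27=1 t=3,i=0
  ##.#.|#  b26=1 t=2,i=16
  ##..#|.  b25=0 t=1,i=16
  ##...|#  b24=1 t=0,i=14
  #.###|#  b23=1 t=0,i=7
  #.##.|.  b22=0 t=3,i=1
  #.#.#|#  b21=1 t=0,i=5
  #.#..|.  b20=0 t=2,i=0
  #..##|#  b19=1 t=3,i=9
  #..#.|#  b18=1 t=1,i=17
  #...#|#  b17=1 t=0,i=15
  #....|.  b16=0 t=0,i=0
  .####|#  b15=1 t=0,i=8
  .###.|.  b14=0 t=2,i=14
  .##.#|.  b13=0 t=3,i=2
  .##..|#  b12=1 t=1,i=15
  .#.##|#  b11=1 t=0,i=6
  .#.#.|#  b10=1 t=0,i=4
  .#..#|#  b9=1 t=2,i=1
  .#...|#  b8=1 t=0,i=18
  ..###|.  b7=0 t=1,i=4
  ..##.|#  b6=1 t=1,i=14
  ..#.#|.  b5=0 t=0,i=3
  ..#..|.  b4=0 t=0,i=17
  ...##|#  b3=1 t=1,i=3
  ...#.|.  b2=0 t=0,i=2
  ....#|.  b1=0 t=0,i=1
  .....|.  b0=0 t=1,i=11
  bits 00101101101011101001111101001000 = 766418760

766418760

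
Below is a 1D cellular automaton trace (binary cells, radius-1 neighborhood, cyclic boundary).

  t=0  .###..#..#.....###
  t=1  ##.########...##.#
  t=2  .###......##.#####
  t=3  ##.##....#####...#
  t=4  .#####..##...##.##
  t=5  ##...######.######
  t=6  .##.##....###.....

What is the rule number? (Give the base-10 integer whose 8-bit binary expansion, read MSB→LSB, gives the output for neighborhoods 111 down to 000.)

126

  nb ###: next=.  (t=0,i=2, bit7=0)
  nb ##.: next=#  (t=0,i=3, bit6=1)
  nb #.#: next=#  (t=0,i=0, bit5=1)
  nb #..: next=#  (t=0,i=4, bit4=1)
  nb .##: next=#  (t=0,i=1, bit3=1)
  nb .#.: next=#  (t=0,i=6, bit2=1)
  nb ..#: next=#  (t=0,i=5, bit1=1)
  nb ...: next=.  (t=0,i=11, bit0=0)
  bits 01111110 = 126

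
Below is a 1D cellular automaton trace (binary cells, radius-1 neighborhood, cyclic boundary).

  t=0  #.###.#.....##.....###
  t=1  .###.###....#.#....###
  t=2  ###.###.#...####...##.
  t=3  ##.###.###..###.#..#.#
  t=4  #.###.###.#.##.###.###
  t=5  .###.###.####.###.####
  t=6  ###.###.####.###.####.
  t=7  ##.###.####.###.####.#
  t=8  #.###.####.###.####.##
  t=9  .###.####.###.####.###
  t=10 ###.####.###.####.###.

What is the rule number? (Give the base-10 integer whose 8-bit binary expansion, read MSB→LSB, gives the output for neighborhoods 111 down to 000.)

188

  ###|#  b7=1 t=0,i=3
  ##.|.  b6=0 t=0,i=0
  #.#|#  b5=1 t=0,i=1
  #..|#  b4=1 t=0,i=7
  .##|#  b3=1 t=0,i=2
  .#.|#  b2=1 t=0,i=6
  ..#|.  b1=0 t=0,i=11
  ...|.  b0=0 t=0,i=8
  bits 10111100 = 188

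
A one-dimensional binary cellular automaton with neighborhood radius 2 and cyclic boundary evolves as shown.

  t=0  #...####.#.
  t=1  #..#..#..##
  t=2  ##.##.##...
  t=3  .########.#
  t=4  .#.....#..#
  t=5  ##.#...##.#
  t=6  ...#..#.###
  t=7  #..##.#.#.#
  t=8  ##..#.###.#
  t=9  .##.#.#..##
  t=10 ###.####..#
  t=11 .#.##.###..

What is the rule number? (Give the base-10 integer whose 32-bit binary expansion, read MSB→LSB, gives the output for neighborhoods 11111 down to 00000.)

  #####|.  b31=0 t=3,i=3
  ####.|#  b30=1 t=0,i=6
  ###.#|.  b29=0 t=0,i=7
  ###..|#  b28=1 t=1,i=0
  ##.##|#  b27=1 t=2,i=2
  ##.#.|.  b26=0 t=0,i=8
  ##..#|#  b25=1 t=1,i=1
  ##...|#  b24=1 t=2,i=8
  #.###|#  b23=1 t=3,i=1
  #.##.|#  b22=1 t=2,i=3
  #.#.#|#  b21=1 t=0,i=9
  #.#..|#  b20=1 t=0,i=0
  #..##|.  b19=0 t=1,i=8
  #..#.|.  b18=0 t=1,i=2
  #...#|.  b17=0 t=0,i=2
  #....|#  b16=1 t=4,i=3
  .####|.  b15=0 t=0,i=5
  .###.|.  b14=0 t=1,i=10
  .##.#|#  b13=1 t=2,i=1
  .##..|#  b12=1 t=2,i=7
  .#.##|.  b11=0 t=3,i=0
  .#.#.|#  b10=1 t=0,i=10
  .#..#|#  b9=1 t=1,i=4
  .#...|.  b8=0 t=0,i=1
  ..###|.  b7=0 t=0,i=4
  ..##.|.  b6=0 t=2,i=0
  ..#.#|#  b5=1 t=4,i=10
  ..#..|#  b4=1 t=1,i=3
  ...##|#  b3=1 t=0,i=3
  ...#.|.  b2=0 t=4,i=6
  ....#|.  b1=0 t=4,i=5
  .....|.  b0=0 t=4,i=4
  bits 01011011111100010011011000111000 = 1542534712

1542534712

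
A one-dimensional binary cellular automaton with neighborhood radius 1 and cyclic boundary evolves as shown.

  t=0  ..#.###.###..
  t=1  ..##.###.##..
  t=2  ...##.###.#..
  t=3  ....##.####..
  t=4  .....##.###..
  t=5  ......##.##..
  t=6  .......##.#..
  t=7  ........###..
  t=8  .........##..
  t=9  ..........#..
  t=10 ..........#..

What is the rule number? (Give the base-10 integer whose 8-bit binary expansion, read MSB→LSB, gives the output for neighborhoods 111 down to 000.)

228

  ### -> #   bit 7 = 1  t=0,i=5
  ##. -> #   bit 6 = 1  t=0,i=6
  #.# -> #   bit 5 = 1  t=0,i=3
  #.. -> .   bit 4 = 0  t=0,i=11
  .## -> .   bit 3 = 0  t=0,i=4
  .#. -> #   bit 2 = 1  t=0,i=2
  ..# -> .   bit 1 = 0  t=0,i=1
  ... -> .   bit 0 = 0  t=0,i=0
  bits 11100100 = 228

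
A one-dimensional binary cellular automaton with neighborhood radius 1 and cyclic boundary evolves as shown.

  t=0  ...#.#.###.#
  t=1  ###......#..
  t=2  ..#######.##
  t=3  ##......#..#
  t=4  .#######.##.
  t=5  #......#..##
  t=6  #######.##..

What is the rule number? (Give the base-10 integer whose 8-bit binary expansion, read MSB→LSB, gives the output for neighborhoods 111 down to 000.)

  nb ###: next=.  (t=0,i=8, bit7=0)
  nb ##.: next=#  (t=0,i=9, bit6=1)
  nb #.#: next=.  (t=0,i=4, bit5=0)
  nb #..: next=#  (t=0,i=0, bit4=1)
  nb .##: next=.  (t=0,i=7, bit3=0)
  nb .#.: next=.  (t=0,i=3, bit2=0)
  nb ..#: next=#  (t=0,i=2, bit1=1)
  nb ...: next=#  (t=0,i=1, bit0=1)
  bits 01010011 = 83

83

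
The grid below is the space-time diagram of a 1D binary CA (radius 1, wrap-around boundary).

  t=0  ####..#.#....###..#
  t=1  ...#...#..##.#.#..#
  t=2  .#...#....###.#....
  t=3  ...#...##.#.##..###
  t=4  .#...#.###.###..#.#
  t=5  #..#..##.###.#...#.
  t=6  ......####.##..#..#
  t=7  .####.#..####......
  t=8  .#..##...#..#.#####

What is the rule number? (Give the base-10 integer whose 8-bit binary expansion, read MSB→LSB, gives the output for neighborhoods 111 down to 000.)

105

  [7] ### => .  t=0,i=0
  [6] ##. => #  t=0,i=3
  [5] #.# => #  t=0,i=7
  [4] #.. => .  t=0,i=4
  [3] .## => #  t=0,i=13
  [2] .#. => .  t=0,i=6
  [1] ..# => .  t=0,i=5
  [0] ... => #  t=0,i=10
  bits 01101001 = 105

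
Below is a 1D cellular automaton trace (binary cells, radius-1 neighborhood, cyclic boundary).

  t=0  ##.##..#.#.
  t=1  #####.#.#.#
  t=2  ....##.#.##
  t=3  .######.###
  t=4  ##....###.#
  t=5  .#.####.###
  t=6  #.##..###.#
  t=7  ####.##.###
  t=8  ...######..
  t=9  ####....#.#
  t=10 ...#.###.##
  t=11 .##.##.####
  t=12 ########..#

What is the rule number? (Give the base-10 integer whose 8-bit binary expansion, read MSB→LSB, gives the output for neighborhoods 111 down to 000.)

107

  ###|.  b7=0 t=1,i=0
  ##.|#  b6=1 t=0,i=1
  #.#|#  b5=1 t=0,i=2
  #..|.  b4=0 t=0,i=5
  .##|#  b3=1 t=0,i=0
  .#.|.  b2=0 t=0,i=7
  ..#|#  b1=1 t=0,i=6
  ...|#  b0=1 t=2,i=1
  bits 01101011 = 107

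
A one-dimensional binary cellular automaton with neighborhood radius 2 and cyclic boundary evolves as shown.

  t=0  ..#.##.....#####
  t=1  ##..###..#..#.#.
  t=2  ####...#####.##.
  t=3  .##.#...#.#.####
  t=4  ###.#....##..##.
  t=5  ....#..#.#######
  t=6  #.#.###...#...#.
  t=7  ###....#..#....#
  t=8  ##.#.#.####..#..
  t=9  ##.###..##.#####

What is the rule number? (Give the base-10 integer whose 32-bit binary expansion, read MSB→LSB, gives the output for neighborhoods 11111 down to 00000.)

1266464338

  #####|.  b31=0 t=0,i=13
  ####.|#  b30=1 t=0,i=14
  ###.#|.  b29=0 t=2,i=11
  ###..|.  b28=0 t=0,i=15
  ##.##|#  b27=1 t=2,i=12
  ##.#.|.  b26=0 t=3,i=3
  ##..#|#  b25=1 t=0,i=0
  ##...|#  b24=1 t=0,i=6
  #.###|.  b23=0 t=2,i=0
  #.##.|#  b22=1 t=0,i=4
  #.#.#|#  b21=1 t=1,i=14
  #.#..|#  b20=1 t=3,i=4
  #..##|#  b19=1 t=1,i=3
  #..#.|#  b18=1 t=0,i=1
  #...#|.  b17=0 t=2,i=5
  #....|.  b16=0 t=0,i=7
  .####|#  b15=1 t=0,i=12
  .###.|.  b14=0 t=1,i=5
  .##.#|#  b13=1 t=2,i=14
  .##..|#  b12=1 t=0,i=5
  .#.##|.  b11=0 t=0,i=3
  .#.#.|#  b10=1 t=1,i=13
  .#..#|#  b9=1 t=1,i=10
  .#...|.  b8=0 t=3,i=5
  ..###|.  b7=0 t=0,i=11
  ..##.|#  b6=1 t=4,i=9
  ..#.#|.  b5=0 t=0,i=2
  ..#..|#  b4=1 t=1,i=9
  ...##|.  b3=0 t=0,i=10
  ...#.|.  b2=0 t=3,i=7
  ....#|#  b1=1 t=0,i=9
  .....|.  b0=0 t=0,i=8
  bits 01001011011111001011011001010010 = 1266464338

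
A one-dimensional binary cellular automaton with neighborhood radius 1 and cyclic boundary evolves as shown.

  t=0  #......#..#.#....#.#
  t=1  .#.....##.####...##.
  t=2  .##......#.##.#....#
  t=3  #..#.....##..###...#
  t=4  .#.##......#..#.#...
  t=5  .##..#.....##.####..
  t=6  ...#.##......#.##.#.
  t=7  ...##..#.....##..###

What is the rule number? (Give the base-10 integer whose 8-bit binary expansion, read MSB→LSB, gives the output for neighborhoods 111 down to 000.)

180

  [7] ### => #  t=1,i=11
  [6] ##. => .  t=0,i=0
  [5] #.# => #  t=0,i=11
  [4] #.. => #  t=0,i=1
  [3] .## => .  t=0,i=19
  [2] .#. => #  t=0,i=7
  [1] ..# => .  t=0,i=6
  [0] ... => .  t=0,i=2
  bits 10110100 = 180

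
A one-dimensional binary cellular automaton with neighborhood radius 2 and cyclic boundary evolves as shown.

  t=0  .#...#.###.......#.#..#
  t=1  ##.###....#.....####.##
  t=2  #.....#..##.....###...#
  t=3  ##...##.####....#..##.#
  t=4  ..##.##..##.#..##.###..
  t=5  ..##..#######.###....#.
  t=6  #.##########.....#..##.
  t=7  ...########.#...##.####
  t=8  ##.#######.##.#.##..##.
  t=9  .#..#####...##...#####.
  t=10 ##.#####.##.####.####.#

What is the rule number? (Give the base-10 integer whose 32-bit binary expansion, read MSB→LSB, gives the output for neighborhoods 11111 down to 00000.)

3340678388

  [31] ##### => #  t=5,i=8
  [30] ####. => #  t=1,i=0
  [29] ###.# => .  t=1,i=1
  [28] ###.. => .  t=0,i=9
  [27] ##.## => .  t=1,i=2
  [26] ##.#. => #  t=4,i=11
  [25] ##..# => #  t=4,i=7
  [24] ##... => #  t=0,i=10
  [23] #.### => .  t=0,i=7
  [22] #.##. => .  t=4,i=5
  [21] #.#.# => .  t=6,i=0
  [20] #.#.. => #  t=0,i=1
  [19] #..## => #  t=2,i=8
  [18] #..#. => #  t=0,i=21
  [17] #...# => #  t=0,i=3
  [16] #.... => .  t=0,i=11
  [15] .#### => #  t=1,i=17
  [14] .###. => .  t=0,i=8
  [13] .##.# => #  t=3,i=6
  [12] .##.. => #  t=2,i=0
  [11] .#.## => .  t=0,i=6
  [10] .#.#. => #  t=0,i=0
  [9] .#..# => .  t=0,i=20
  [8] .#... => .  t=0,i=2
  [7] ..### => #  t=1,i=16
  [6] ..##. => #  t=2,i=9
  [5] ..#.# => #  t=0,i=5
  [4] ..#.. => #  t=1,i=10
  [3] ...## => .  t=1,i=15
  [2] ...#. => #  t=0,i=4
  [1] ....# => .  t=0,i=15
  [0] ..... => .  t=0,i=12
  bits 11000111000111101011010011110100 = 3340678388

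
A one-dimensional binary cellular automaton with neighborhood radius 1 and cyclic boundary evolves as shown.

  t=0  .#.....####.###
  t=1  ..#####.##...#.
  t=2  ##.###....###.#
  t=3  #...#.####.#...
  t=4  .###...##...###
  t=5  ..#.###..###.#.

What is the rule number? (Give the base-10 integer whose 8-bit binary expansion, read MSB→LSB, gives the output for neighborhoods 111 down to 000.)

  ### -> #   bit 7 = 1  t=0,i=8
  ##. -> .   bit 6 = 0  t=0,i=10
  #.# -> .   bit 5 = 0  t=0,i=0
  #.. -> #   bit 4 = 1  t=0,i=2
  .## -> .   bit 3 = 0  t=0,i=7
  .#. -> .   bit 2 = 0  t=0,i=1
  ..# -> #   bit 1 = 1  t=0,i=6
  ... -> #   bit 0 = 1  t=0,i=3
  bits 10010011 = 147

147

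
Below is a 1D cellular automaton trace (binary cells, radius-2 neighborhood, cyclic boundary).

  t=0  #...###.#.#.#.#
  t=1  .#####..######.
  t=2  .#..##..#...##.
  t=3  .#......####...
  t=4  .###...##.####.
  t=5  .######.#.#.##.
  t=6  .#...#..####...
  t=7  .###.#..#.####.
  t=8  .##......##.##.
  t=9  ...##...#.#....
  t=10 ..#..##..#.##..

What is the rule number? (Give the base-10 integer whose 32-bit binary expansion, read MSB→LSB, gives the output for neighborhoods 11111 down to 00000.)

  [31] ##### => .  t=1,i=3
  [30] ####. => #  t=1,i=4
  [29] ###.# => .  t=0,i=6
  [28] ###.. => #  t=1,i=5
  [27] ##.## => .  t=4,i=9
  [26] ##.#. => .  t=0,i=7
  [25] ##..# => .  t=1,i=6
  [24] ##... => #  t=0,i=1
  [23] #.### => #  t=4,i=10
  [22] #.##. => .  t=0,i=14
  [21] #.#.# => #  t=0,i=8
  [20] #.#.. => .  t=7,i=5
  [19] #..## => .  t=1,i=0
  [18] #..#. => .  t=2,i=0
  [17] #...# => #  t=0,i=2
  [16] #.... => #  t=3,i=3
  [15] .#### => .  t=1,i=2
  [14] .###. => #  t=0,i=5
  [13] .##.# => #  t=4,i=8
  [12] .##.. => .  t=0,i=0
  [11] .#.## => #  t=0,i=13
  [10] .#.#. => #  t=0,i=9
  [9] .#..# => .  t=2,i=2
  [8] .#... => #  t=2,i=9
  [7] ..### => #  t=0,i=4
  [6] ..##. => .  t=2,i=4
  [5] ..#.# => .  t=7,i=8
  [4] ..#.. => #  t=2,i=1
  [3] ...## => #  t=0,i=3
  [2] ...#. => .  t=3,i=0
  [1] ....# => .  t=3,i=6
  [0] ..... => .  t=3,i=4
  bits 01010001101000110110110110011000 = 1369664920

1369664920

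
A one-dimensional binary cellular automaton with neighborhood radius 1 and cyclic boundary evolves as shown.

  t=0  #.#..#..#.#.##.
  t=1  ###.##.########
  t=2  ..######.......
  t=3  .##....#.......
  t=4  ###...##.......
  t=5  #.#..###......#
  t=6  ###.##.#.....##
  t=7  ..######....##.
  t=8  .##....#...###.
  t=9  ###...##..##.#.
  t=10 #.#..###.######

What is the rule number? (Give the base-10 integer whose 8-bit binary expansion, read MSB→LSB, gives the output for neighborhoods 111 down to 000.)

110

  ###|.  b7=0 t=1,i=0
  ##.|#  b6=1 t=0,i=13
  #.#|#  b5=1 t=0,i=1
  #..|.  b4=0 t=0,i=3
  .##|#  b3=1 t=0,i=12
  .#.|#  b2=1 t=0,i=0
  ..#|#  b1=1 t=0,i=4
  ...|.  b0=0 t=2,i=0
  bits 01101110 = 110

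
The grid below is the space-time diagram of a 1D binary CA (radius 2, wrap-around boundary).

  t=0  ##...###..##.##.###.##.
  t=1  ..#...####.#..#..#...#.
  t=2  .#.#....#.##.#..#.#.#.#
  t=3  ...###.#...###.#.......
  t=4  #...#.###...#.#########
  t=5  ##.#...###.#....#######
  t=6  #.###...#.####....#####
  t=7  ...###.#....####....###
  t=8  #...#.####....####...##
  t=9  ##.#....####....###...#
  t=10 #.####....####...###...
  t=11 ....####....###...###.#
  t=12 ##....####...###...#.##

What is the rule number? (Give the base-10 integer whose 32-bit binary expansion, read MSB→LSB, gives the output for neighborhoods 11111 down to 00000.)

3609026821

  nb #####: next=#  (t=4,i=16, bit31=1)
  nb ####.: next=#  (t=1,i=8, bit30=1)
  nb ###.#: next=.  (t=0,i=18, bit29=0)
  nb ###..: next=#  (t=0,i=7, bit28=1)
  nb ##.##: next=.  (t=0,i=12, bit27=0)
  nb ##.#.: next=#  (t=1,i=10, bit26=1)
  nb ##..#: next=#  (t=0,i=8, bit25=1)
  nb ##...: next=#  (t=0,i=2, bit24=1)
  nb #.###: next=.  (t=0,i=16, bit23=0)
  nb #.##.: next=.  (t=0,i=0, bit22=0)
  nb #.#.#: next=.  (t=2,i=1, bit21=0)
  nb #.#..: next=#  (t=1,i=11, bit20=1)
  nb #..##: next=#  (t=0,i=9, bit19=1)
  nb #..#.: next=#  (t=1,i=13, bit18=1)
  nb #...#: next=.  (t=0,i=3, bit17=0)
  nb #....: next=#  (t=2,i=5, bit16=1)
  nb .####: next=.  (t=1,i=7, bit15=0)
  nb .###.: next=#  (t=0,i=6, bit14=1)
  nb .##.#: next=#  (t=0,i=11, bit13=1)
  nb .##..: next=.  (t=0,i=1, bit12=0)
  nb .#.##: next=.  (t=2,i=9, bit11=0)
  nb .#.#.: next=.  (t=2,i=0, bit10=0)
  nb .#..#: next=.  (t=1,i=12, bit9=0)
  nb .#...: next=#  (t=1,i=3, bit8=1)
  nb ..###: next=.  (t=0,i=5, bit7=0)
  nb ..##.: next=.  (t=0,i=10, bit6=0)
  nb ..#.#: next=.  (t=2,i=8, bit5=0)
  nb ..#..: next=.  (t=1,i=2, bit4=0)
  nb ...##: next=.  (t=0,i=4, bit3=0)
  nb ...#.: next=#  (t=1,i=1, bit2=1)
  nb ....#: next=.  (t=2,i=6, bit1=0)
  nb .....: next=#  (t=3,i=0, bit0=1)
  bits 11010111000111010110000100000101 = 3609026821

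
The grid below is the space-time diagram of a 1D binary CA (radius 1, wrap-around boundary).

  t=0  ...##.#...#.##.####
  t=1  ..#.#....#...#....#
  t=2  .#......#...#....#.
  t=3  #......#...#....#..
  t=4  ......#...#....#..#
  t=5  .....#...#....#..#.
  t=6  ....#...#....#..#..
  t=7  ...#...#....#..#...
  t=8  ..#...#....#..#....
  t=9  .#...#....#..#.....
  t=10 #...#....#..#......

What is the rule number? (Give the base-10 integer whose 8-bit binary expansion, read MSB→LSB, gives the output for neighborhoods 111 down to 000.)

  ### -> .   bit 7 = 0  t=0,i=16
  ##. -> #   bit 6 = 1  t=0,i=4
  #.# -> .   bit 5 = 0  t=0,i=5
  #.. -> .   bit 4 = 0  t=0,i=0
  .## -> .   bit 3 = 0  t=0,i=3
  .#. -> .   bit 2 = 0  t=0,i=6
  ..# -> #   bit 1 = 1  t=0,i=2
  ... -> .   bit 0 = 0  t=0,i=1
  bits 01000010 = 66

66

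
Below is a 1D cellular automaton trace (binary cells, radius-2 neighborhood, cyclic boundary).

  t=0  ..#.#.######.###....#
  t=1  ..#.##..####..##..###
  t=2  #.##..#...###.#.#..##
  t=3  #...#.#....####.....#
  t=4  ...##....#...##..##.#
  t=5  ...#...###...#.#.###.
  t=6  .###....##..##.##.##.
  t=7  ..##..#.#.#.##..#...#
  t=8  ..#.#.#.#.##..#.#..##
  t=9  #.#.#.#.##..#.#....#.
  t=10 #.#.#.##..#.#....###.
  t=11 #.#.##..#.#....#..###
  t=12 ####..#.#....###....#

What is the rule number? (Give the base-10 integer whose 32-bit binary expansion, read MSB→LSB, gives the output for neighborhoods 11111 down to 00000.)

4129319031

  ##### -> #   bit 31 = 1  t=0,i=8
  ####. -> #   bit 30 = 1  t=0,i=10
  ###.# -> #   bit 29 = 1  t=0,i=11
  ###.. -> #   bit 28 = 1  t=0,i=15
  ##.## -> .   bit 27 = 0  t=0,i=12
  ##.#. -> #   bit 26 = 1  t=2,i=13
  ##..# -> #   bit 25 = 1  t=1,i=0
  ##... -> .   bit 24 = 0  t=0,i=16
  #.### -> .   bit 23 = 0  t=0,i=6
  #.##. -> .   bit 22 = 0  t=1,i=4
  #.#.# -> #   bit 21 = 1  t=0,i=4
  #.#.. -> .   bit 20 = 0  t=2,i=16
  #..## -> .   bit 19 = 0  t=1,i=7
  #..#. -> .   bit 18 = 0  t=0,i=1
  #...# -> .   bit 17 = 0  t=2,i=8
  #.... -> .   bit 16 = 0  t=0,i=17
  .#### -> .   bit 15 = 0  t=0,i=7
  .###. -> #   bit 14 = 1  t=0,i=14
  .##.# -> #   bit 13 = 1  t=4,i=18
  .##.. -> .   bit 12 = 0  t=1,i=5
  .#.## -> #   bit 11 = 1  t=0,i=5
  .#.#. -> .   bit 10 = 0  t=0,i=3
  .#..# -> .   bit 9 = 0  t=0,i=0
  .#... -> .   bit 8 = 0  t=2,i=7
  ..### -> .   bit 7 = 0  t=1,i=8
  ..##. -> #   bit 6 = 1  t=1,i=14
  ..#.# -> #   bit 5 = 1  t=0,i=2
  ..#.. -> #   bit 4 = 1  t=0,i=20
  ...## -> .   bit 3 = 0  t=2,i=9
  ...#. -> #   bit 2 = 1  t=0,i=19
  ....# -> #   bit 1 = 1  t=0,i=18
  ..... -> #   bit 0 = 1  t=3,i=17
  bits 11110110001000000110100001110111 = 4129319031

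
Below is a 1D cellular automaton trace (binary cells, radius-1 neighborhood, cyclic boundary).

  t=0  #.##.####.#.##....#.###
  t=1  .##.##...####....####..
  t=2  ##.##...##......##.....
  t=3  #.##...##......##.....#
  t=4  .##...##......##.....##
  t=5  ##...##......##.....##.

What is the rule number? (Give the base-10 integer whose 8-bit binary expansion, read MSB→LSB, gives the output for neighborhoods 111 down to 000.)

46

  nb ###: next=.  (t=0,i=6, bit7=0)
  nb ##.: next=.  (t=0,i=0, bit6=0)
  nb #.#: next=#  (t=0,i=1, bit5=1)
  nb #..: next=.  (t=0,i=14, bit4=0)
  nb .##: next=#  (t=0,i=2, bit3=1)
  nb .#.: next=#  (t=0,i=10, bit2=1)
  nb ..#: next=#  (t=0,i=17, bit1=1)
  nb ...: next=.  (t=0,i=15, bit0=0)
  bits 00101110 = 46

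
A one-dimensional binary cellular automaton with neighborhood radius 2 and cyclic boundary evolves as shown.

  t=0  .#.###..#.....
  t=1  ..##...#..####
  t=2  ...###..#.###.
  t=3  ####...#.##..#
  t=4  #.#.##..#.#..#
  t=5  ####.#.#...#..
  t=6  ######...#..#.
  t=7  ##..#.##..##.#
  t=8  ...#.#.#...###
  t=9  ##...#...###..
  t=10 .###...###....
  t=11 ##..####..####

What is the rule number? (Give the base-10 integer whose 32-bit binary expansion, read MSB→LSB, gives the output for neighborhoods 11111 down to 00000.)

1839708811

  nb #####: next=.  (t=3,i=1, bit31=0)
  nb ####.: next=#  (t=1,i=12, bit30=1)
  nb ###.#: next=#  (t=5,i=3, bit29=1)
  nb ###..: next=.  (t=0,i=5, bit28=0)
  nb ##.##: next=#  (t=7,i=12, bit27=1)
  nb ##.#.: next=#  (t=4,i=1, bit26=1)
  nb ##..#: next=.  (t=0,i=6, bit25=0)
  nb ##...: next=#  (t=1,i=4, bit24=1)
  nb #.###: next=#  (t=0,i=3, bit23=1)
  nb #.##.: next=.  (t=3,i=9, bit22=0)
  nb #.#.#: next=#  (t=4,i=2, bit21=1)
  nb #.#..: next=.  (t=4,i=10, bit20=0)
  nb #..##: next=.  (t=1,i=1, bit19=0)
  nb #..#.: next=#  (t=0,i=7, bit18=1)
  nb #...#: next=#  (t=1,i=5, bit17=1)
  nb #....: next=#  (t=0,i=10, bit16=1)
  nb .####: next=#  (t=1,i=11, bit15=1)
  nb .###.: next=.  (t=0,i=4, bit14=0)
  nb .##.#: next=#  (t=4,i=0, bit13=1)
  nb .##..: next=#  (t=1,i=3, bit12=1)
  nb .#.##: next=#  (t=0,i=2, bit11=1)
  nb .#.#.: next=.  (t=4,i=9, bit10=0)
  nb .#..#: next=#  (t=1,i=8, bit9=1)
  nb .#...: next=.  (t=0,i=9, bit8=0)
  nb ..###: next=#  (t=1,i=10, bit7=1)
  nb ..##.: next=.  (t=1,i=2, bit6=0)
  nb ..#.#: next=.  (t=0,i=1, bit5=0)
  nb ..#..: next=.  (t=0,i=8, bit4=0)
  nb ...##: next=#  (t=2,i=2, bit3=1)
  nb ...#.: next=.  (t=0,i=0, bit2=0)
  nb ....#: next=#  (t=0,i=13, bit1=1)
  nb .....: next=#  (t=0,i=11, bit0=1)
  bits 01101101101001111011101010001011 = 1839708811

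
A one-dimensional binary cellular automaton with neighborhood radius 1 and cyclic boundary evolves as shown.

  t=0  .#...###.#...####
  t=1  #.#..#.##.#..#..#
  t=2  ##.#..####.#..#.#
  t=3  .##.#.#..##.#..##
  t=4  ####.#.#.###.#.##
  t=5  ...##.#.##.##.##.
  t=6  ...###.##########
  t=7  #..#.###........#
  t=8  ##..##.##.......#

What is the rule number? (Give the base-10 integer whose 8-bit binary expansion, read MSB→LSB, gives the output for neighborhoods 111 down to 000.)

  nb ###: next=.  (t=0,i=6, bit7=0)
  nb ##.: next=#  (t=0,i=7, bit6=1)
  nb #.#: next=#  (t=0,i=0, bit5=1)
  nb #..: next=#  (t=0,i=2, bit4=1)
  nb .##: next=#  (t=0,i=5, bit3=1)
  nb .#.: next=.  (t=0,i=1, bit2=0)
  nb ..#: next=.  (t=0,i=4, bit1=0)
  nb ...: next=.  (t=0,i=3, bit0=0)
  bits 01111000 = 120

120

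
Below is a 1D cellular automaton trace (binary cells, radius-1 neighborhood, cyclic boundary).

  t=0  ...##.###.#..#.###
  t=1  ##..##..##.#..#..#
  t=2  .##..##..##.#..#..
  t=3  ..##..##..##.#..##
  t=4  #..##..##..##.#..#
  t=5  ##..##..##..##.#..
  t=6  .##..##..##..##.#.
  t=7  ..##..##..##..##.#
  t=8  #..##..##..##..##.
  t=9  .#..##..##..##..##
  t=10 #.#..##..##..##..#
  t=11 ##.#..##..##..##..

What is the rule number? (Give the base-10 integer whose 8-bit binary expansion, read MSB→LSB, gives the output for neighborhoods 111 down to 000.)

  ###|.  b7=0 t=0,i=7
  ##.|#  b6=1 t=0,i=4
  #.#|#  b5=1 t=0,i=5
  #..|#  b4=1 t=0,i=0
  .##|.  b3=0 t=0,i=3
  .#.|.  b2=0 t=0,i=10
  ..#|.  b1=0 t=0,i=2
  ...|#  b0=1 t=0,i=1
  bits 01110001 = 113

113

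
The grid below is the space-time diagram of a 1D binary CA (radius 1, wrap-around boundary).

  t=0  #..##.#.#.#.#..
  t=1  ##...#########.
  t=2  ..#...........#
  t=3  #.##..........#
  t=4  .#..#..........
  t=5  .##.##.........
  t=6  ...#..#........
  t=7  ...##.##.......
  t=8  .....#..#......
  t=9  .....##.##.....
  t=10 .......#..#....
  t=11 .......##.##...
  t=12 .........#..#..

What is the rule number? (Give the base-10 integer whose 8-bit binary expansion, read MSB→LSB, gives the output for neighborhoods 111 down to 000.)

  ### -> .   bit 7 = 0  t=1,i=6
  ##. -> .   bit 6 = 0  t=0,i=4
  #.# -> #   bit 5 = 1  t=0,i=5
  #.. -> #   bit 4 = 1  t=0,i=1
  .## -> .   bit 3 = 0  t=0,i=3
  .#. -> #   bit 2 = 1  t=0,i=0
  ..# -> .   bit 1 = 0  t=0,i=2
  ... -> .   bit 0 = 0  t=1,i=3
  bits 00110100 = 52

52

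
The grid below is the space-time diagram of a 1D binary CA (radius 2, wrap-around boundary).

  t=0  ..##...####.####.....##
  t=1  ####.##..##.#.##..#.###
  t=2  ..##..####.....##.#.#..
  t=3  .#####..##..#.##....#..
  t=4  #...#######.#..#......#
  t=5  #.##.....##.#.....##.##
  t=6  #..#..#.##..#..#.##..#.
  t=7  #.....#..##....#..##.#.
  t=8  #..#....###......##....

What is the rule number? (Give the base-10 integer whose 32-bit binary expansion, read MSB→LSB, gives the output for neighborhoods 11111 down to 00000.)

1922699369

  ##### -> .   bit 31 = 0  t=1,i=0
  ####. -> #   bit 30 = 1  t=0,i=9
  ###.# -> #   bit 29 = 1  t=0,i=10
  ###.. -> #   bit 28 = 1  t=0,i=15
  ##.## -> .   bit 27 = 0  t=0,i=11
  ##.#. -> .   bit 26 = 0  t=1,i=11
  ##..# -> #   bit 25 = 1  t=0,i=0
  ##... -> .   bit 24 = 0  t=0,i=4
  #.### -> #   bit 23 = 1  t=0,i=12
  #.##. -> .   bit 22 = 0  t=1,i=5
  #.#.# -> .   bit 21 = 0  t=1,i=12
  #.#.. -> #   bit 20 = 1  t=2,i=20
  #..## -> #   bit 19 = 1  t=0,i=1
  #..#. -> .   bit 18 = 0  t=1,i=17
  #...# -> #   bit 17 = 1  t=0,i=5
  #.... -> .   bit 16 = 0  t=0,i=17
  .#### -> .   bit 15 = 0  t=0,i=8
  .###. -> .   bit 14 = 0  t=5,i=22
  .##.# -> .   bit 13 = 0  t=1,i=10
  .##.. -> #   bit 12 = 1  t=0,i=3
  .#.## -> .   bit 11 = 0  t=1,i=13
  .#.#. -> .   bit 10 = 0  t=2,i=19
  .#..# -> .   bit 9 = 0  t=4,i=13
  .#... -> .   bit 8 = 0  t=2,i=21
  ..### -> .   bit 7 = 0  t=0,i=7
  ..##. -> #   bit 6 = 1  t=0,i=2
  ..#.# -> #   bit 5 = 1  t=1,i=18
  ..#.. -> .   bit 4 = 0  t=3,i=20
  ...## -> #   bit 3 = 1  t=0,i=6
  ...#. -> .   bit 2 = 0  t=3,i=19
  ....# -> .   bit 1 = 0  t=0,i=19
  ..... -> #   bit 0 = 1  t=0,i=18
  bits 01110010100110100001000001101001 = 1922699369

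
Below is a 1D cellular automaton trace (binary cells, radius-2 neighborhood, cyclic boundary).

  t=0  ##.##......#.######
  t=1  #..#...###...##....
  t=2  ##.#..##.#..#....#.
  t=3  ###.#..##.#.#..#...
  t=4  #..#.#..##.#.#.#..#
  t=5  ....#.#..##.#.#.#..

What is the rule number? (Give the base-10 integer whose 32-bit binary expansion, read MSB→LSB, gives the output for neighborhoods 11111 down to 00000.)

  ##### -> .   bit 31 = 0  t=0,i=15
  ####. -> #   bit 30 = 1  t=0,i=0
  ###.# -> .   bit 29 = 0  t=0,i=1
  ###.. -> #   bit 28 = 1  t=1,i=9
  ##.## -> .   bit 27 = 0  t=0,i=2
  ##.#. -> #   bit 26 = 1  t=2,i=2
  ##..# -> .   bit 25 = 0  t=4,i=1
  ##... -> .   bit 24 = 0  t=0,i=5
  #.### -> #   bit 23 = 1  t=0,i=13
  #.##. -> #   bit 22 = 1  t=0,i=3
  #.#.# -> .   bit 21 = 0  t=3,i=10
  #.#.. -> .   bit 20 = 0  t=2,i=3
  #..## -> .   bit 19 = 0  t=2,i=5
  #..#. -> .   bit 18 = 0  t=1,i=2
  #...# -> .   bit 17 = 0  t=1,i=5
  #.... -> .   bit 16 = 0  t=0,i=6
  .#### -> #   bit 15 = 1  t=0,i=14
  .###. -> .   bit 14 = 0  t=1,i=8
  .##.# -> #   bit 13 = 1  t=2,i=1
  .##.. -> .   bit 12 = 0  t=0,i=4
  .#.## -> .   bit 11 = 0  t=0,i=12
  .#.#. -> #   bit 10 = 1  t=3,i=11
  .#..# -> #   bit 9 = 1  t=1,i=1
  .#... -> .   bit 8 = 0  t=1,i=4
  ..### -> #   bit 7 = 1  t=1,i=7
  ..##. -> .   bit 6 = 0  t=1,i=13
  ..#.# -> .   bit 5 = 0  t=0,i=11
  ..#.. -> #   bit 4 = 1  t=1,i=0
  ...## -> #   bit 3 = 1  t=1,i=6
  ...#. -> .   bit 2 = 0  t=0,i=10
  ....# -> #   bit 1 = 1  t=0,i=9
  ..... -> #   bit 0 = 1  t=0,i=7
  bits 01010100110000001010011010011011 = 1421911707

1421911707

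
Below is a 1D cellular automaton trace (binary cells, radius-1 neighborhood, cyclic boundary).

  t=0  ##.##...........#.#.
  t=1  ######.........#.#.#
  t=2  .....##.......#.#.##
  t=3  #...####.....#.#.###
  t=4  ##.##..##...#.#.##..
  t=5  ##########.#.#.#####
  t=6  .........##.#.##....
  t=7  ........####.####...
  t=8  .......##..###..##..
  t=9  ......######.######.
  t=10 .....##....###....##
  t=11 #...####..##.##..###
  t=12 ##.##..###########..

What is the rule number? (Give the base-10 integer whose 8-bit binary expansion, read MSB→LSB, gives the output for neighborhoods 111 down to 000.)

122

  ###|.  b7=0 t=1,i=0
  ##.|#  b6=1 t=0,i=1
  #.#|#  b5=1 t=0,i=2
  #..|#  b4=1 t=0,i=5
  .##|#  b3=1 t=0,i=0
  .#.|.  b2=0 t=0,i=16
  ..#|#  b1=1 t=0,i=15
  ...|.  b0=0 t=0,i=6
  bits 01111010 = 122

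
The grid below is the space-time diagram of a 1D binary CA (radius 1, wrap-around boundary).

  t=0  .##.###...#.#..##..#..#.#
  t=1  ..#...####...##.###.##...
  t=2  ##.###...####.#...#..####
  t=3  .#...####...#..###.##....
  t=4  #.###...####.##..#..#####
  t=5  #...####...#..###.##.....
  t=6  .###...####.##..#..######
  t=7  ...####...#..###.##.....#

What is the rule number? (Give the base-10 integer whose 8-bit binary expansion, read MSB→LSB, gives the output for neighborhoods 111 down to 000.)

83

  nb ###: next=.  (t=0,i=5, bit7=0)
  nb ##.: next=#  (t=0,i=2, bit6=1)
  nb #.#: next=.  (t=0,i=0, bit5=0)
  nb #..: next=#  (t=0,i=7, bit4=1)
  nb .##: next=.  (t=0,i=1, bit3=0)
  nb .#.: next=.  (t=0,i=10, bit2=0)
  nb ..#: next=#  (t=0,i=9, bit1=1)
  nb ...: next=#  (t=0,i=8, bit0=1)
  bits 01010011 = 83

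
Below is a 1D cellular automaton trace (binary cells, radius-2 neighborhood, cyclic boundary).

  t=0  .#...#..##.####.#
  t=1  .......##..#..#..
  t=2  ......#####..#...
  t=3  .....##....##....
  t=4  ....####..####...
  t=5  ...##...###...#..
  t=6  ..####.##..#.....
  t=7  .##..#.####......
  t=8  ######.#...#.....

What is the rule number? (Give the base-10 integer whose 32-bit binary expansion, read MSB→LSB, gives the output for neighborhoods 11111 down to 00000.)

  #####|.  b31=0 t=2,i=8
  ####.|.  b30=0 t=0,i=13
  ###.#|#  b29=1 t=0,i=14
  ###..|.  b28=0 t=2,i=10
  ##.##|.  b27=0 t=0,i=10
  ##.#.|.  b26=0 t=0,i=15
  ##..#|#  b25=1 t=1,i=9
  ##...|#  b24=1 t=3,i=7
  #.###|#  b23=1 t=0,i=11
  #.##.|#  b22=1 t=6,i=7
  #.#.#|.  b21=0 t=0,i=16
  #.#..|.  b20=0 t=0,i=1
  #..##|#  b19=1 t=0,i=7
  #..#.|#  b18=1 t=1,i=10
  #...#|.  b17=0 t=0,i=3
  #....|.  b16=0 t=1,i=16
  .####|.  b15=0 t=0,i=12
  .###.|.  b14=0 t=5,i=9
  .##.#|.  b13=0 t=0,i=9
  .##..|#  b12=1 t=1,i=8
  .#.##|.  b11=0 t=7,i=6
  .#.#.|.  b10=0 t=0,i=0
  .#..#|.  b9=0 t=0,i=6
  .#...|.  b8=0 t=0,i=2
  ..###|#  b7=1 t=2,i=6
  ..##.|#  b6=1 t=0,i=8
  ..#.#|#  b5=1 t=7,i=5
  ..#..|.  b4=0 t=0,i=5
  ...##|#  b3=1 t=1,i=6
  ...#.|.  b2=0 t=0,i=4
  ....#|.  b1=0 t=1,i=5
  .....|.  b0=0 t=1,i=0
  bits 00100011110011000001000011101000 = 600576232

600576232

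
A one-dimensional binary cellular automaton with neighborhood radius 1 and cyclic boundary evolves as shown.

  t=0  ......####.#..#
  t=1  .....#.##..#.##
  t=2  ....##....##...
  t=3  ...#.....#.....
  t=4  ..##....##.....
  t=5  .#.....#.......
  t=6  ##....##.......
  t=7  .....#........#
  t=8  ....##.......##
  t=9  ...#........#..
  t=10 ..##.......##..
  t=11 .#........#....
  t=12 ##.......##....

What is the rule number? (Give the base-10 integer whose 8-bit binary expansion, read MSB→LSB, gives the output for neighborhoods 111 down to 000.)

  ###|#  b7=1 t=0,i=7
  ##.|.  b6=0 t=0,i=9
  #.#|.  b5=0 t=0,i=10
  #..|.  b4=0 t=0,i=0
  .##|.  b3=0 t=0,i=6
  .#.|#  b2=1 t=0,i=11
  ..#|#  b1=1 t=0,i=5
  ...|.  b0=0 t=0,i=1
  bits 10000110 = 134

134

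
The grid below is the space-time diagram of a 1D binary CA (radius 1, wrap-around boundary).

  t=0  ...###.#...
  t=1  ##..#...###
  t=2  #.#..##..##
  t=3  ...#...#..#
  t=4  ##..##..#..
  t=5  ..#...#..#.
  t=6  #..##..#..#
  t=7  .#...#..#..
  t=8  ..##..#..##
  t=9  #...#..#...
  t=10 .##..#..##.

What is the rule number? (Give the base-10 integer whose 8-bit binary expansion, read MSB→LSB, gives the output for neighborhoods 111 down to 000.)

  nb ###: next=#  (t=0,i=4, bit7=1)
  nb ##.: next=.  (t=0,i=5, bit6=0)
  nb #.#: next=.  (t=0,i=6, bit5=0)
  nb #..: next=#  (t=0,i=8, bit4=1)
  nb .##: next=.  (t=0,i=3, bit3=0)
  nb .#.: next=.  (t=0,i=7, bit2=0)
  nb ..#: next=.  (t=0,i=2, bit1=0)
  nb ...: next=#  (t=0,i=0, bit0=1)
  bits 10010001 = 145

145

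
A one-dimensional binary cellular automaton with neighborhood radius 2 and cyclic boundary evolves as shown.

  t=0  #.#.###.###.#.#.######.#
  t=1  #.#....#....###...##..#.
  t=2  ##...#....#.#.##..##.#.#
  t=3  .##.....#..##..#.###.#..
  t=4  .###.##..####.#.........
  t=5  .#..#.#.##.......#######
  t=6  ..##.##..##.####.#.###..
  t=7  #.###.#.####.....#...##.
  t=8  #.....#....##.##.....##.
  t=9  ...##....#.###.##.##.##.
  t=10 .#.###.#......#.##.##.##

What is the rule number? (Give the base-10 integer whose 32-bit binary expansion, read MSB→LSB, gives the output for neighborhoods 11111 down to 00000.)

2569811651

  [31] ##### => #  t=0,i=18
  [30] ####. => .  t=0,i=20
  [29] ###.# => .  t=0,i=6
  [28] ###.. => #  t=1,i=14
  [27] ##.## => #  t=0,i=7
  [26] ##.#. => .  t=0,i=1
  [25] ##..# => .  t=1,i=20
  [24] ##... => #  t=1,i=15
  [23] #.### => .  t=0,i=4
  [22] #.##. => .  t=0,i=23
  [21] #.#.# => #  t=0,i=2
  [20] #.#.. => .  t=1,i=2
  [19] #..## => #  t=2,i=17
  [18] #..#. => #  t=1,i=21
  [17] #...# => .  t=1,i=16
  [16] #.... => .  t=1,i=4
  [15] .#### => .  t=0,i=17
  [14] .###. => .  t=0,i=5
  [13] .##.# => #  t=0,i=0
  [12] .##.. => #  t=1,i=19
  [11] .#.## => .  t=0,i=3
  [10] .#.#. => #  t=0,i=13
  [9] .#..# => #  t=3,i=9
  [8] .#... => .  t=1,i=3
  [7] ..### => #  t=1,i=12
  [6] ..##. => #  t=1,i=18
  [5] ..#.# => .  t=1,i=22
  [4] ..#.. => .  t=1,i=7
  [3] ...## => .  t=1,i=11
  [2] ...#. => .  t=1,i=6
  [1] ....# => #  t=1,i=5
  [0] ..... => #  t=3,i=5
  bits 10011001001011000011011011000011 = 2569811651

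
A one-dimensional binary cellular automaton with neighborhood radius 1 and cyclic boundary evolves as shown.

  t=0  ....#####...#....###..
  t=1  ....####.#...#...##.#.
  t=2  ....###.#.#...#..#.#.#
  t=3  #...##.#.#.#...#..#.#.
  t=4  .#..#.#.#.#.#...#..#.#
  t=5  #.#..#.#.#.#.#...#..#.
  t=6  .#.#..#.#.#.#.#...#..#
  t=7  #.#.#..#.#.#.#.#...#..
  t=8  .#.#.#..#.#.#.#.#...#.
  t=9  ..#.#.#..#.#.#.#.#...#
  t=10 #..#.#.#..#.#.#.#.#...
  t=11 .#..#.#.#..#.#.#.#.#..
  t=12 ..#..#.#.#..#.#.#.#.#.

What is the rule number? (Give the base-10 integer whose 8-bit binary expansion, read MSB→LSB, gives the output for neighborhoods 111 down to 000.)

184

  nb ###: next=#  (t=0,i=5, bit7=1)
  nb ##.: next=.  (t=0,i=8, bit6=0)
  nb #.#: next=#  (t=1,i=8, bit5=1)
  nb #..: next=#  (t=0,i=9, bit4=1)
  nb .##: next=#  (t=0,i=4, bit3=1)
  nb .#.: next=.  (t=0,i=12, bit2=0)
  nb ..#: next=.  (t=0,i=3, bit1=0)
  nb ...: next=.  (t=0,i=0, bit0=0)
  bits 10111000 = 184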